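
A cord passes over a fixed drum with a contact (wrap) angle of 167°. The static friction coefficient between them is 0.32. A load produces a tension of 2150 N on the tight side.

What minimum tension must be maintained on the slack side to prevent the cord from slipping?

T_min ≈ 846 N

Capstan equation at impending slip: T_tight/T_slack = e^{μβ}.
β = 167° = 2.915 rad; e^{μβ} = e^{0.32×2.915} = 2.541.
T_slack = T_tight / e^{μβ} = 2150 / 2.541 = 846 N.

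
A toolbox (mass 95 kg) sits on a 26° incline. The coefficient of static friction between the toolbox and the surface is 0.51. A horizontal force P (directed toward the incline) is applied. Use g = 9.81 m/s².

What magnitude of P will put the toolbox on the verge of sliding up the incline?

P ≈ 1240 N

At impending motion up the slope, friction acts down-slope at its limit: f = μ_s N.
Perpendicular to the incline: N = m g cos θ + P sin θ.
Along the incline: P cos θ = m g sin θ + μ_s N = m g sin θ + μ_s (m g cos θ + P sin θ).
Solving, P (cos θ − μ_s sin θ) = m g (sin θ + μ_s cos θ), so P = 95×9.81×(sin 26° + 0.51 cos 26°)/(cos 26° − 0.51 sin 26°) = 932×0.8968/0.6752 = 1240 N.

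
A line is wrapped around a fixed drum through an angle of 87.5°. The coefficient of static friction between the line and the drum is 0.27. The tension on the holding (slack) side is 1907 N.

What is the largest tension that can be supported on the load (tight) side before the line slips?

At impending slip the capstan equation gives T₂/T₁ = e^{μβ} with β in radians.
β = 87.5° × π/180 = 1.527 rad.
e^{μβ} = e^{0.27×1.527} = 1.51.
T₂ = T₁ · e^{μβ} = 1907 × 1.51 = 2880 N.

T_max ≈ 2880 N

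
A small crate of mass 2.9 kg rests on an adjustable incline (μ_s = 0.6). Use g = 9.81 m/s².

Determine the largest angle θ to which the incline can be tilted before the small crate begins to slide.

θ_max ≈ 31°

At the slip threshold, m g sin θ = μ_s · m g cos θ, so tan θ = μ_s.
θ_max = arctan(0.6) = 31°.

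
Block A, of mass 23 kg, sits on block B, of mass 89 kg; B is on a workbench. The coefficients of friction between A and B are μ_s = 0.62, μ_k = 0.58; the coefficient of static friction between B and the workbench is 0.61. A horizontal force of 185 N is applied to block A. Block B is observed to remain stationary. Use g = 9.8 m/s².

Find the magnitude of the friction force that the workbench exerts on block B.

f ≈ 131 N

The normal force B exerts on A is simply A's weight, N₁ = 225.4 N.
So the A–B interface can sustain at most μ_s N₁ = 139.7 N of static friction.
Since P = 185 N > 139.7 N, A slides on B; the A–B friction is kinetic: f₁ = μ_k N₁ = 0.58×225.4 = 131 N.
By Newton's third law B feels 131 N forward from A. With B stationary, the floor's static friction on B balances it: f₂ = 131 N (well within μ_s(m_A+m_B)g = 669.5 N).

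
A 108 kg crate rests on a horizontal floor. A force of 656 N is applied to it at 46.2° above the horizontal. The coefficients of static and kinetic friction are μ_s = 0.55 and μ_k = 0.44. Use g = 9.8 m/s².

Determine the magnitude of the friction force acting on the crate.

The vertical component of P reduces the normal force: N = m g − P sin α = 1058 − 473.5 = 584.9 N.
For equilibrium, f = P cos α = 656×cos 46.2° = 454 N.
The static-friction limit is μ_s N = 321.7 N.
The required friction exceeds μ_s N, so the crate moves and f = μ_k N = 257 N.

f ≈ 257 N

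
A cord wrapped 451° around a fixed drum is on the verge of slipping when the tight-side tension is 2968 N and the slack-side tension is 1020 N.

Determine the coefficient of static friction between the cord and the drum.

T₂/T₁ = e^{μβ} → μ = ln(T₂/T₁)/β.
β = 451° = 7.871 rad.
μ = ln(2968/1020)/7.871 = ln(2.91)/7.871 = 0.136.

μ ≈ 0.136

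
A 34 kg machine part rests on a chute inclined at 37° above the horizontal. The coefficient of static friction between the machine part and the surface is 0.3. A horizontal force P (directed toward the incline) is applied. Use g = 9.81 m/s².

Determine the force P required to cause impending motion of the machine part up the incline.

P ≈ 454 N

At impending motion up the slope, friction acts down-slope at its limit: f = μ_s N.
Perpendicular to the incline: N = m g cos θ + P sin θ.
Along the incline: P cos θ = m g sin θ + μ_s N = m g sin θ + μ_s (m g cos θ + P sin θ).
Solving, P (cos θ − μ_s sin θ) = m g (sin θ + μ_s cos θ), so P = 34×9.81×(sin 37° + 0.3 cos 37°)/(cos 37° − 0.3 sin 37°) = 334×0.8414/0.6181 = 454 N.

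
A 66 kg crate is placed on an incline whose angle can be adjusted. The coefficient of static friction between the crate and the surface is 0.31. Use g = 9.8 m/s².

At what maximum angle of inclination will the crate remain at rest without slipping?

At the slip threshold, m g sin θ = μ_s · m g cos θ, so tan θ = μ_s.
θ_max = arctan(0.31) = 17.2°.

θ_max ≈ 17.2°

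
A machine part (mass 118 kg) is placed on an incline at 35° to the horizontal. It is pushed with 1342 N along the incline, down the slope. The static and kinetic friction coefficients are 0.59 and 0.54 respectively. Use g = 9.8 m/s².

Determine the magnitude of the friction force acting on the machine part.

The normal reaction is N = m g cos θ = 947.3 N.
For equilibrium along the incline the friction force must supply f = m g sin θ + P = 663.3 + 1342 = 2005 N (positive meaning up-slope).
The static-friction ceiling is μ_s N = 0.59 × 947.3 = 558.9 N.
|2005| exceeds 558.9 N, so the machine part slips down-slope; friction is kinetic, f = μ_k N = 0.54×947.3 = 512 N.

f ≈ 512 N (up the incline)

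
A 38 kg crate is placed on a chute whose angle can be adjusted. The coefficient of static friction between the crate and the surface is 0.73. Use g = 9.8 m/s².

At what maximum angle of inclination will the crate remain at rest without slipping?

θ_max ≈ 36.1°

At the slip threshold, m g sin θ = μ_s · m g cos θ, so tan θ = μ_s.
θ_max = arctan(0.73) = 36.1°.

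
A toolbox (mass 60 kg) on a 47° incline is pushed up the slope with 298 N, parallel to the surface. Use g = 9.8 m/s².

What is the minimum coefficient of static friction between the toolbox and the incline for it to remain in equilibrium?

μ_s,min ≈ 0.329

N = m g cos θ = 401 N.
Friction must make up the shortfall along the incline: f = m g sin θ − P = 430 − 298 = 132 N.
At the threshold f = μ_s N, so μ_s,min = 132/401 = 0.329.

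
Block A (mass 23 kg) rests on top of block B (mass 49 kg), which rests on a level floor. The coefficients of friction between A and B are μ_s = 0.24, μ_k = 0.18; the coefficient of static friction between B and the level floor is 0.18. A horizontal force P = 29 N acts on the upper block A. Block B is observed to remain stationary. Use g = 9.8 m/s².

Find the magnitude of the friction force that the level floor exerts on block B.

The normal force B exerts on A is simply A's weight, N₁ = 225.4 N.
Maximum static friction on A from B: μ_s N₁ = 0.24×225.4 = 54.1 N.
P = 29 N is within that limit, so A and B move together (both at rest); the A–B friction is simply f₁ = P = 29 N.
By Newton's third law B feels 29 N forward from A. With B stationary, the floor's static friction on B balances it: f₂ = 29 N (well within μ_s(m_A+m_B)g = 127 N).

f ≈ 29 N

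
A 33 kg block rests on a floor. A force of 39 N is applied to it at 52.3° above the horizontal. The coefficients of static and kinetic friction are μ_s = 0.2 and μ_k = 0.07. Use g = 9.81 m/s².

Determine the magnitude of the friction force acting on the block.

N = m g − P sin α = 323.7 − 39×sin 52.3° = 292.9 N.
Horizontally, friction must balance P cos α = 23.85 N.
μ_s N = 0.2 × 292.9 = 58.57 N.
23.85 ≤ 58.57 N → static; friction equals the required 23.8 N.

f ≈ 23.8 N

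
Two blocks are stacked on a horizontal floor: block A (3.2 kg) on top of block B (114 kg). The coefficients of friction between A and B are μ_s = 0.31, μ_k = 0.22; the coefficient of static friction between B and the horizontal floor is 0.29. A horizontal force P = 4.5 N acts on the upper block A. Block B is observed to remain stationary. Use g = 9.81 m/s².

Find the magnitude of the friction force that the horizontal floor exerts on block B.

Between the blocks, N₁ = m_A g = 31.39 N.
Maximum static friction on A from B: μ_s N₁ = 0.31×31.39 = 9.732 N.
Since P = 4.5 N ≤ 9.732 N, A does not slip on B; friction on A equals P = 4.5 N.
By Newton's third law B feels 4.5 N forward from A. With B stationary, the floor's static friction on B balances it: f₂ = 4.5 N (well within μ_s(m_A+m_B)g = 333.4 N).

f ≈ 4.5 N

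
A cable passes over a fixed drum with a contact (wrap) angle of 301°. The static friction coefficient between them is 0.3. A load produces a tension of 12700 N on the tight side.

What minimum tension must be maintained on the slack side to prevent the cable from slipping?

Capstan equation at impending slip: T_tight/T_slack = e^{μβ}.
β = 301° = 5.253 rad; e^{μβ} = e^{0.3×5.253} = 4.836.
T_slack = T_tight / e^{μβ} = 12700 / 4.836 = 2630 N.

T_min ≈ 2630 N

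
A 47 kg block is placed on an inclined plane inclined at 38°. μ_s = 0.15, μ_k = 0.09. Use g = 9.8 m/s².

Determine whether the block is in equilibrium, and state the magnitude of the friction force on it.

f ≈ 32.7 N

N = m g cos θ = 363 N.
Down-slope weight component: m g sin θ = 284 N.
μ_s N = 54.4 N.
284 > 54.4 N, so it slides; kinetic friction f = μ_k N = 0.09×363 = 32.7 N.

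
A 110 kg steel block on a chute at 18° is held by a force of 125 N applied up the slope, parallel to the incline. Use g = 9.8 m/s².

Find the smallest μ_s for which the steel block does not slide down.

N = m g cos θ = 1025 N.
Friction must make up the shortfall along the incline: f = m g sin θ − P = 333.1 − 125 = 208.1 N.
At the threshold f = μ_s N, so μ_s,min = 208.1/1025 = 0.203.

μ_s,min ≈ 0.203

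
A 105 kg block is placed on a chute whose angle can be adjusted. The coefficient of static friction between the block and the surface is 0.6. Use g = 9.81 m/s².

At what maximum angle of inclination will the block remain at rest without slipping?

At the slip threshold, m g sin θ = μ_s · m g cos θ, so tan θ = μ_s.
θ_max = arctan(0.6) = 31°.

θ_max ≈ 31°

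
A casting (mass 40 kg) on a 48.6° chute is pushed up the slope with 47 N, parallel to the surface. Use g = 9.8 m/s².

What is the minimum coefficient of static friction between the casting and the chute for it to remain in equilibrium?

N = m g cos θ = 259.2 N.
Friction must make up the shortfall along the incline: f = m g sin θ − P = 294 − 47 = 247 N.
At the threshold f = μ_s N, so μ_s,min = 247/259.2 = 0.953.

μ_s,min ≈ 0.953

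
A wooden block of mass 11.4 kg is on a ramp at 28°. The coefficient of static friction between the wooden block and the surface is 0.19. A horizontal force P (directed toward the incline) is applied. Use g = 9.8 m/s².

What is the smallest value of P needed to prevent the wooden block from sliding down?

The wooden block tends to slide down (tan θ > μ_s), so at the point of impending slip friction acts up-slope at its limit: f = μ_s N.
Perpendicular to the incline: N = m g cos θ + P sin θ.
Along the incline: P cos θ + μ_s N = m g sin θ, i.e. P cos θ + μ_s (m g cos θ + P sin θ) = m g sin θ.
Solving, P (cos θ + μ_s sin θ) = m g (sin θ − μ_s cos θ), so P = 112×0.3017/0.9721 = 34.7 N.

P_min ≈ 34.7 N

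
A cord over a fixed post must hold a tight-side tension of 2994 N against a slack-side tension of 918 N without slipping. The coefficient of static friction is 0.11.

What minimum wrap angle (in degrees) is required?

β_min ≈ 616°

T₂/T₁ = e^{μβ} → β = ln(T₂/T₁)/μ.
β = ln(2994/918)/0.11 = 1.182/0.11 = 10.75 rad.
In degrees: β = 10.75 × 180/π = 616°.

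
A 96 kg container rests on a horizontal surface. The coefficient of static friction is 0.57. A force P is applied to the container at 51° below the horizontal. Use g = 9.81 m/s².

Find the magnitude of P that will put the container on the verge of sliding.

P ≈ 2880 N

N = m g + P sin α (the push presses the container into the horizontal surface).
At impending slip, P cos α = μ_s N = μ_s (m g + P sin α).
Solving: P (cos α − μ_s sin α) = μ_s m g → P = 0.57×942/(cos 51° − 0.57 sin 51°) = 537/0.1863 = 2880 N.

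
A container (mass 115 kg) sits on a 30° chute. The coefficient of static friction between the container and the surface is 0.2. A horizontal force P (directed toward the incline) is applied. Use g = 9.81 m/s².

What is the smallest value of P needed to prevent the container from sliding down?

P_min ≈ 382 N

The container tends to slide down (tan θ > μ_s), so at the point of impending slip friction acts up-slope at its limit: f = μ_s N.
Perpendicular to the incline: N = m g cos θ + P sin θ.
Along the incline: P cos θ + μ_s N = m g sin θ, i.e. P cos θ + μ_s (m g cos θ + P sin θ) = m g sin θ.
Solving, P (cos θ + μ_s sin θ) = m g (sin θ − μ_s cos θ), so P = 1130×0.3268/0.966 = 382 N.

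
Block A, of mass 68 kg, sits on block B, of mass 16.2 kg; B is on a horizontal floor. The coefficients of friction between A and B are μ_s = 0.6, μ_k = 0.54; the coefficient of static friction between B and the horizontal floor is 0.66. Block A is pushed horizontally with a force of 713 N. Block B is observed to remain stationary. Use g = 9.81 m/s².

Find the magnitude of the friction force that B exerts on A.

f ≈ 360 N

Between the blocks, N₁ = m_A g = 667.1 N.
Maximum static friction on A from B: μ_s N₁ = 0.6×667.1 = 400.2 N.
P = 713 N exceeds that limit, so A slips over B and the interface friction becomes kinetic: f₁ = μ_k N₁ = 0.54×667.1 = 360 N.
B experiences an equal 360 N forward from A (third law). B is in equilibrium, so the floor supplies f₂ = 360 N of static friction (limit μ_s(m_A+m_B)g = 545.2 N, not exceeded).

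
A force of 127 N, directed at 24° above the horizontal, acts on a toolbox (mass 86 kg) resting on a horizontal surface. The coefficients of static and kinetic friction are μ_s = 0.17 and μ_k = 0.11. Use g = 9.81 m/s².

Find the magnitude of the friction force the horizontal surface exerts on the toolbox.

Vertical equilibrium gives N = m g − P sin α = 792 N.
For equilibrium, f = P cos α = 127×cos 24° = 116 N.
The static-friction limit is μ_s N = 134.6 N.
116 ≤ 134.6 N → static; friction equals the required 116 N.

f ≈ 116 N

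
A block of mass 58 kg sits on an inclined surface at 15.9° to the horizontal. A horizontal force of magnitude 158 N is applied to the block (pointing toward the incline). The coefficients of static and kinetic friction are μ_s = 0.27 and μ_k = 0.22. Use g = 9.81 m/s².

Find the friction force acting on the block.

f ≈ 3.92 N (up the incline)

Normal direction: N = m g cos θ + P sin θ = 590.5 N.
Along the incline, the net driving force (taking up-slope positive) is P cos θ − m g sin θ = 152 − 155.9 = -3.922 N, so equilibrium requires friction f = 3.922 N (up-slope).
Maximum static friction: μ_s N = 0.27 × 590.5 = 159.4 N.
|f_req| = 3.922 ≤ 159.4 N → the block is in equilibrium; friction equals the required value.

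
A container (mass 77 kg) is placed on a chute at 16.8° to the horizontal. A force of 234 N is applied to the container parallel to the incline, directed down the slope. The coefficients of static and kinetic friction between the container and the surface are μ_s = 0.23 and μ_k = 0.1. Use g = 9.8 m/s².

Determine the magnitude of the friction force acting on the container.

The normal reaction is N = m g cos θ = 722.4 N.
For equilibrium along the incline the friction force must supply f = m g sin θ + P = 218.1 + 234 = 452.1 N (positive meaning up-slope).
Static friction can supply at most μ_s N = 166.2 N.
Since |452.1| > 166.2 N, static friction cannot hold it; the container slides down the incline and kinetic friction applies: f = μ_k N = 0.1 × 722.4 = 72.2 N.

f ≈ 72.2 N (up the incline)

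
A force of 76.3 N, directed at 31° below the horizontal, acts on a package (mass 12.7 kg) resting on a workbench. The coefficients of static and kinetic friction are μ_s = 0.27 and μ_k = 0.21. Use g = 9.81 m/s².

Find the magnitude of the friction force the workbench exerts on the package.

f ≈ 34.4 N

N = m g + P sin α = 124.6 + 76.3×sin 31° = 163.9 N.
For equilibrium, f = P cos α = 76.3×cos 31° = 65.4 N.
The static-friction limit is μ_s N = 44.25 N.
65.4 > 44.25 N → the package slides; f = μ_k N = 0.21×163.9 = 34.4 N.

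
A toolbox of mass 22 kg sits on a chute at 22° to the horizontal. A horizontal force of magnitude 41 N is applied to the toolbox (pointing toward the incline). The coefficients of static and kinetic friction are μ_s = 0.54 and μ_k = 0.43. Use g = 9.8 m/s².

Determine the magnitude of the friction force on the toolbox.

f ≈ 42.8 N (up the incline)

The horizontal push has a component P sin θ into the surface, so N = m g cos θ + P sin θ = 199.9 + 15.36 = 215.3 N.
Parallel to the incline: P cos θ − m g sin θ = 38.01 − 80.77 = -42.75 N; the friction needed to balance this is 42.75 N acting up the slope.
Maximum static friction: μ_s N = 0.54 × 215.3 = 116.2 N.
|f_req| = 42.75 ≤ 116.2 N → the toolbox is in equilibrium; friction equals the required value.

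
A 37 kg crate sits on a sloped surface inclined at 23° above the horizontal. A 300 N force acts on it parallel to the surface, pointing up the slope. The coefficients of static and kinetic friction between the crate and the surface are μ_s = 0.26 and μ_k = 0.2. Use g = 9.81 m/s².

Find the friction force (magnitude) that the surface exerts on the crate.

The normal reaction is N = m g cos θ = 334.1 N.
Parallel to the incline, ΣF = 0 gives f = m g sin θ − P = 141.8 − 300 = -158.2 N (up-slope positive).
Maximum static friction available: μ_s N = 0.26 × 334.1 = 86.87 N.
|-158.2| exceeds 86.87 N, so the crate slips up-slope; friction is kinetic, f = μ_k N = 0.2×334.1 = 66.8 N.

f ≈ 66.8 N (down the incline)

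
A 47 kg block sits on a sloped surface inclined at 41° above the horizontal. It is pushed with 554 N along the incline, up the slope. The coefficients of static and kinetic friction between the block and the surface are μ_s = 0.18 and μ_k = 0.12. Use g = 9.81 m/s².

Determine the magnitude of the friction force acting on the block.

Perpendicular to the surface, N = m g cos θ = 47·9.81·cos 41° = 348 N.
The friction needed for equilibrium is m g sin θ − P = 302.5 − 554 = -251.5 N, measured positive up-slope.
The static-friction ceiling is μ_s N = 0.18 × 348 = 62.64 N.
|-251.5| exceeds 62.64 N, so the block slips up-slope; friction is kinetic, f = μ_k N = 0.12×348 = 41.8 N.

f ≈ 41.8 N (down the incline)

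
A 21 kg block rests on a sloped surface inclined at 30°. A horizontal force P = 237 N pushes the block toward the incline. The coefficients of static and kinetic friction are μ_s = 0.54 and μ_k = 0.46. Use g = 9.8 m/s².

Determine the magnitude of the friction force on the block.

f ≈ 102 N (down the incline)

Resolve perpendicular to the incline: N = m g cos θ + P sin θ = 21×9.8×cos 30° + 237×sin 30° = 296.7 N.
Along the incline, the net driving force (taking up-slope positive) is P cos θ − m g sin θ = 205.2 − 102.9 = 102.3 N, so equilibrium requires friction f = -102.3 N (down-slope).
The limit of static friction is μ_s N = 160.2 N.
Since 102.3 N is within the 160.2 N limit, the block stays put and friction is exactly 102 N.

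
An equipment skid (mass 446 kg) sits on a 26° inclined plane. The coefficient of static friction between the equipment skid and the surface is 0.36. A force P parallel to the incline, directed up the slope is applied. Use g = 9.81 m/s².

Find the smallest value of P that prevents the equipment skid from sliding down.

P_min ≈ 502 N

The equipment skid tends to slide down (tan θ > μ_s), so at the point of impending slip friction acts up-slope at its limit: f = μ_s N.
P is parallel to the surface, so N = m g cos θ = 3930 N.
Along the incline: P + μ_s N = m g sin θ, so P = 1920 − 0.36×3930 = 502 N.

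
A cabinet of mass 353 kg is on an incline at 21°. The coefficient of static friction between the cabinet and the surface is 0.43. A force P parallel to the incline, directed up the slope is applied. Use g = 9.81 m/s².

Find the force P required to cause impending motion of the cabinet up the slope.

P ≈ 2630 N

At impending motion up the slope, friction acts down-slope at its limit: f = μ_s N.
P is parallel to the surface, so N = m g cos θ = 3230 N.
Along the incline: P = m g sin θ + μ_s N = 1240 + 0.43×3230 = 2630 N.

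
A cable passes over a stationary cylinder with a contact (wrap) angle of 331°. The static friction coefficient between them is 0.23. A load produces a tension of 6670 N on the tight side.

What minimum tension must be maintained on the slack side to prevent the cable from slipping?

Capstan equation at impending slip: T_tight/T_slack = e^{μβ}.
β = 331° = 5.777 rad; e^{μβ} = e^{0.23×5.777} = 3.776.
T_slack = T_tight / e^{μβ} = 6670 / 3.776 = 1770 N.

T_min ≈ 1770 N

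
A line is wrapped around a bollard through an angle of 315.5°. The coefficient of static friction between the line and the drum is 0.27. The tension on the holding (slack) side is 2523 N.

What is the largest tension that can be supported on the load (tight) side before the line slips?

At impending slip the capstan equation gives T₂/T₁ = e^{μβ} with β in radians.
β = 315.5° × π/180 = 5.507 rad.
e^{μβ} = e^{0.27×5.507} = 4.423.
T₂ = T₁ · e^{μβ} = 2523 × 4.423 = 11200 N.

T_max ≈ 11200 N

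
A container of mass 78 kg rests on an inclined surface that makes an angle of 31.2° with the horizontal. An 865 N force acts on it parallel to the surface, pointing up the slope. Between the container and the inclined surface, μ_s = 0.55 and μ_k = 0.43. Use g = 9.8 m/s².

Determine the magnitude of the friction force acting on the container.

f ≈ 281 N (down the incline)

Normal force: N = m g cos θ = 78 × 9.8 × cos 31.2° = 653.8 N.
Parallel to the incline, ΣF = 0 gives f = m g sin θ − P = 396 − 865 = -469 N (up-slope positive).
The static-friction ceiling is μ_s N = 0.55 × 653.8 = 359.6 N.
|-469| exceeds 359.6 N, so the container slips up-slope; friction is kinetic, f = μ_k N = 0.43×653.8 = 281 N.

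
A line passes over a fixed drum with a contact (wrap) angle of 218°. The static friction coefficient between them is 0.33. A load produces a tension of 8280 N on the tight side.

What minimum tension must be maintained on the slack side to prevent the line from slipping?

Capstan equation at impending slip: T_tight/T_slack = e^{μβ}.
β = 218° = 3.805 rad; e^{μβ} = e^{0.33×3.805} = 3.51.
T_slack = T_tight / e^{μβ} = 8280 / 3.51 = 2360 N.

T_min ≈ 2360 N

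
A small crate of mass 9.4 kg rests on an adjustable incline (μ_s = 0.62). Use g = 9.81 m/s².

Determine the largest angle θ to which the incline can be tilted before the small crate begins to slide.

At the slip threshold, m g sin θ = μ_s · m g cos θ, so tan θ = μ_s.
θ_max = arctan(0.62) = 31.8°.

θ_max ≈ 31.8°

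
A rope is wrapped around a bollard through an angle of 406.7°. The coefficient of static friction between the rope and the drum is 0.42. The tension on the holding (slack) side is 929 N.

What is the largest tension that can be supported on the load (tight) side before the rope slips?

At impending slip the capstan equation gives T₂/T₁ = e^{μβ} with β in radians.
β = 406.7° × π/180 = 7.098 rad.
e^{μβ} = e^{0.42×7.098} = 19.71.
T₂ = T₁ · e^{μβ} = 929 × 19.71 = 18300 N.

T_max ≈ 18300 N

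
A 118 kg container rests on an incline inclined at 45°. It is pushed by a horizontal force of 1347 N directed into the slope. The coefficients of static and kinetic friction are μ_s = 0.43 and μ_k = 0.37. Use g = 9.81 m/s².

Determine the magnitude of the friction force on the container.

Resolve perpendicular to the incline: N = m g cos θ + P sin θ = 118×9.81×cos 45° + 1347×sin 45° = 1771 N.
Along the incline, the net driving force (taking up-slope positive) is P cos θ − m g sin θ = 952.5 − 818.5 = 133.9 N, so equilibrium requires friction f = -133.9 N (down-slope).
Maximum static friction: μ_s N = 0.43 × 1771 = 761.5 N.
Since 133.9 N is within the 761.5 N limit, the container stays put and friction is exactly 134 N.

f ≈ 134 N (down the incline)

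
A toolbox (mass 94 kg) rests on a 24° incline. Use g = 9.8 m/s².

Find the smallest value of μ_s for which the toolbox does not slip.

At the slip threshold m g sin θ = μ_s m g cos θ, so μ_s,min = tan θ.
μ_s,min = tan 24° = 0.445.

μ_s,min ≈ 0.445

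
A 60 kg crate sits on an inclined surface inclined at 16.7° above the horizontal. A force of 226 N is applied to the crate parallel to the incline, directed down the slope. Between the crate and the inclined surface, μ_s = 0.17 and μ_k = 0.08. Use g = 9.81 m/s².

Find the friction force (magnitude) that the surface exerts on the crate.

Perpendicular to the surface, N = m g cos θ = 60·9.81·cos 16.7° = 563.8 N.
For equilibrium along the incline the friction force must supply f = m g sin θ + P = 169.1 + 226 = 395.1 N (positive meaning up-slope).
Static friction can supply at most μ_s N = 95.84 N.
|395.1| exceeds 95.84 N, so the crate slips down-slope; friction is kinetic, f = μ_k N = 0.08×563.8 = 45.1 N.

f ≈ 45.1 N (up the incline)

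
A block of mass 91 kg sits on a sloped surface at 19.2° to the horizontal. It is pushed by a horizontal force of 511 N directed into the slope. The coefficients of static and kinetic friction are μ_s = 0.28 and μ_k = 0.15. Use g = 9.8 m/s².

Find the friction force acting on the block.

The horizontal push has a component P sin θ into the surface, so N = m g cos θ + P sin θ = 842.2 + 168.1 = 1010 N.
Along the incline, the net driving force (taking up-slope positive) is P cos θ − m g sin θ = 482.6 − 293.3 = 189.3 N, so equilibrium requires friction f = -189.3 N (down-slope).
Maximum static friction: μ_s N = 0.28 × 1010 = 282.9 N.
|f_req| = 189.3 ≤ 282.9 N → the block is in equilibrium; friction equals the required value.

f ≈ 189 N (down the incline)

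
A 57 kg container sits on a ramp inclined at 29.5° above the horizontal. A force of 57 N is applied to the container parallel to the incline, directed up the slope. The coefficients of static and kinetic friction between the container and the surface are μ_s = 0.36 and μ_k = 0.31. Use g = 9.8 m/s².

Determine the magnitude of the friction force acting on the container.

Normal force: N = m g cos θ = 57 × 9.8 × cos 29.5° = 486.2 N.
The friction needed for equilibrium is m g sin θ − P = 275.1 − 57 = 218.1 N, measured positive up-slope.
Static friction can supply at most μ_s N = 175 N.
Since |218.1| > 175 N, static friction cannot hold it; the container slides down the incline and kinetic friction applies: f = μ_k N = 0.31 × 486.2 = 151 N.

f ≈ 151 N (up the incline)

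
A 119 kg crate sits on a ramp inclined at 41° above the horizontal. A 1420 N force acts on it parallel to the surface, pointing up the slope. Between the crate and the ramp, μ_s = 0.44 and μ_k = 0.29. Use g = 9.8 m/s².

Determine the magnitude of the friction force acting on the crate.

Perpendicular to the surface, N = m g cos θ = 119·9.8·cos 41° = 880.1 N.
The friction needed for equilibrium is m g sin θ − P = 765.1 − 1420 = -654.9 N, measured positive up-slope.
Static friction can supply at most μ_s N = 387.3 N.
|-654.9| exceeds 387.3 N, so the crate slips up-slope; friction is kinetic, f = μ_k N = 0.29×880.1 = 255 N.

f ≈ 255 N (down the incline)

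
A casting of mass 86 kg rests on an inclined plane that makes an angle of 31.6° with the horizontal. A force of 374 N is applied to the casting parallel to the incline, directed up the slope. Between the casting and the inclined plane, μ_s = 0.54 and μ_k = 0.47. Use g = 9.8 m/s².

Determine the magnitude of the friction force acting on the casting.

The normal reaction is N = m g cos θ = 717.8 N.
For equilibrium along the incline the friction force must supply f = m g sin θ − P = 441.6 − 374 = 67.62 N (positive meaning up-slope).
The static-friction ceiling is μ_s N = 0.54 × 717.8 = 387.6 N.
Since |67.62| ≤ 387.6 N, the casting remains in static equilibrium and friction takes exactly the required value.

f ≈ 67.6 N (up the incline)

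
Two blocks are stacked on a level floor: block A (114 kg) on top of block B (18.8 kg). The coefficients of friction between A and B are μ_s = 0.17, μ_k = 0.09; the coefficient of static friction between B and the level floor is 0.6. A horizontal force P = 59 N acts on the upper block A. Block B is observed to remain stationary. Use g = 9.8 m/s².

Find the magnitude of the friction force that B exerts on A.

f ≈ 59 N

Between the blocks, N₁ = m_A g = 1117 N.
So the A–B interface can sustain at most μ_s N₁ = 189.9 N of static friction.
P = 59 N is within that limit, so A and B move together (both at rest); the A–B friction is simply f₁ = P = 59 N.
By Newton's third law B feels 59 N forward from A. With B stationary, the floor's static friction on B balances it: f₂ = 59 N (well within μ_s(m_A+m_B)g = 780.9 N).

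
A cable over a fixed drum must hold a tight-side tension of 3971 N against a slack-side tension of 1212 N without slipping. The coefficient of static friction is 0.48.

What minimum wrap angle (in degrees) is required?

T₂/T₁ = e^{μβ} → β = ln(T₂/T₁)/μ.
β = ln(3971/1212)/0.48 = 1.187/0.48 = 2.472 rad.
In degrees: β = 2.472 × 180/π = 142°.

β_min ≈ 142°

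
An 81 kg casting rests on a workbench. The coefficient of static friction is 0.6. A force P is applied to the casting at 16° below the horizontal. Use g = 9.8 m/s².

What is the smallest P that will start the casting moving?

P ≈ 598 N

N = m g + P sin α (the push presses the casting into the workbench).
At impending slip, P cos α = μ_s N = μ_s (m g + P sin α).
Solving: P (cos α − μ_s sin α) = μ_s m g → P = 0.6×794/(cos 16° − 0.6 sin 16°) = 476/0.7959 = 598 N.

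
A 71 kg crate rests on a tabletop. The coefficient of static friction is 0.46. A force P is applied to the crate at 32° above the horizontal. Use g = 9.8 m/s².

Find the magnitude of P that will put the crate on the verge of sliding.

P ≈ 293 N

N = m g − P sin α (the pull lifts the crate).
At impending slip, P cos α = μ_s N = μ_s (m g − P sin α).
Solving: P (cos α + μ_s sin α) = μ_s m g → P = 0.46×696/(cos 32° + 0.46 sin 32°) = 320/1.092 = 293 N.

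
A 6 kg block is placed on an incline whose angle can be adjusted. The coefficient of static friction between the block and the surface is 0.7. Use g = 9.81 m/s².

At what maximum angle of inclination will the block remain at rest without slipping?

At the slip threshold, m g sin θ = μ_s · m g cos θ, so tan θ = μ_s.
θ_max = arctan(0.7) = 35°.

θ_max ≈ 35°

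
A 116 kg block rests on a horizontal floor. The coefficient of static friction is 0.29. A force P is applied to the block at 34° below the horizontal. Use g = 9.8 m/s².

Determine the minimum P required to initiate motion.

N = m g + P sin α (the push presses the block into the horizontal floor).
At impending slip, P cos α = μ_s N = μ_s (m g + P sin α).
Solving: P (cos α − μ_s sin α) = μ_s m g → P = 0.29×1140/(cos 34° − 0.29 sin 34°) = 330/0.6669 = 494 N.

P ≈ 494 N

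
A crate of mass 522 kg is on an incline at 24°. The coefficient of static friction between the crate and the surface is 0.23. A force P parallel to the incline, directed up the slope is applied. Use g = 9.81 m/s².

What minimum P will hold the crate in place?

The crate tends to slide down (tan θ > μ_s), so at the point of impending slip friction acts up-slope at its limit: f = μ_s N.
P is parallel to the surface, so N = m g cos θ = 4680 N.
Along the incline: P + μ_s N = m g sin θ, so P = 2080 − 0.23×4680 = 1010 N.

P_min ≈ 1010 N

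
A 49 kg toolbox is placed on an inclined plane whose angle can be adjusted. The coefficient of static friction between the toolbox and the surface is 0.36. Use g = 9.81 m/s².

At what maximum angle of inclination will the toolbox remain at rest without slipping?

θ_max ≈ 19.8°

At the slip threshold, m g sin θ = μ_s · m g cos θ, so tan θ = μ_s.
θ_max = arctan(0.36) = 19.8°.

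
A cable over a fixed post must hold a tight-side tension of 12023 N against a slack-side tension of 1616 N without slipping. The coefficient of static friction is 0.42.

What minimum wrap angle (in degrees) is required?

β_min ≈ 274°

T₂/T₁ = e^{μβ} → β = ln(T₂/T₁)/μ.
β = ln(12023/1616)/0.42 = 2.007/0.42 = 4.778 rad.
In degrees: β = 4.778 × 180/π = 274°.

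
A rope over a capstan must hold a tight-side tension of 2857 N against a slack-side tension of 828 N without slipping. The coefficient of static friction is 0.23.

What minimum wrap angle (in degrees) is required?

β_min ≈ 309°

T₂/T₁ = e^{μβ} → β = ln(T₂/T₁)/μ.
β = ln(2857/828)/0.23 = 1.239/0.23 = 5.385 rad.
In degrees: β = 5.385 × 180/π = 309°.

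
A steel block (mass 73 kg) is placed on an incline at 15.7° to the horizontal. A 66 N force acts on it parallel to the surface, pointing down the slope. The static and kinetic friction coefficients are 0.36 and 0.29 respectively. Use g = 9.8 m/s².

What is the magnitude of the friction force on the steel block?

The normal reaction is N = m g cos θ = 688.7 N.
For equilibrium along the incline the friction force must supply f = m g sin θ + P = 193.6 + 66 = 259.6 N (positive meaning up-slope).
Static friction can supply at most μ_s N = 247.9 N.
Since |259.6| > 247.9 N, static friction cannot hold it; the steel block slides down the incline and kinetic friction applies: f = μ_k N = 0.29 × 688.7 = 200 N.

f ≈ 200 N (up the incline)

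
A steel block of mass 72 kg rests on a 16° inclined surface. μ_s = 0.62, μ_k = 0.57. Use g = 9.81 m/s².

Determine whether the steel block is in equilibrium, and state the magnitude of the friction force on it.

f ≈ 195 N

N = m g cos θ = 679 N.
Down-slope weight component: m g sin θ = 195 N.
μ_s N = 421 N.
195 ≤ 421 N, so it stays put; friction = 195 N.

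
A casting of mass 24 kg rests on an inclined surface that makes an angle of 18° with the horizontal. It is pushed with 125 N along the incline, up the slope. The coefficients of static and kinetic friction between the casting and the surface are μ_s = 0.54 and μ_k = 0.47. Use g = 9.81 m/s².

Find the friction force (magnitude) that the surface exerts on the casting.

The normal reaction is N = m g cos θ = 223.9 N.
The friction needed for equilibrium is m g sin θ − P = 72.75 − 125 = -52.25 N, measured positive up-slope.
Static friction can supply at most μ_s N = 120.9 N.
Since |-52.25| ≤ 120.9 N, static friction is sufficient; f equals the required value, not μ_s N.

f ≈ 52.2 N (down the incline)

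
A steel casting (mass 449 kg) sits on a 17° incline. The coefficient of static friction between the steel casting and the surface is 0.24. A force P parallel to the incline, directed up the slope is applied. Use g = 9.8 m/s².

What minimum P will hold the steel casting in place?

P_min ≈ 277 N

The steel casting tends to slide down (tan θ > μ_s), so at the point of impending slip friction acts up-slope at its limit: f = μ_s N.
P is parallel to the surface, so N = m g cos θ = 4210 N.
Along the incline: P + μ_s N = m g sin θ, so P = 1290 − 0.24×4210 = 277 N.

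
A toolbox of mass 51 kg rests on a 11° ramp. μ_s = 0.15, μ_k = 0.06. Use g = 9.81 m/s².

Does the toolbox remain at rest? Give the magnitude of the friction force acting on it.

N = m g cos θ = 491 N.
Down-slope weight component: m g sin θ = 95.5 N.
μ_s N = 73.7 N.
95.5 > 73.7 N, so it slides; kinetic friction f = μ_k N = 0.06×491 = 29.5 N.

f ≈ 29.5 N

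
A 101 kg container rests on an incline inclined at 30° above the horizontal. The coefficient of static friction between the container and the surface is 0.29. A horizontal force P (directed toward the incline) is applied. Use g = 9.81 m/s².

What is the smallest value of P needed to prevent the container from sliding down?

P_min ≈ 244 N

The container tends to slide down (tan θ > μ_s), so at the point of impending slip friction acts up-slope at its limit: f = μ_s N.
Perpendicular to the incline: N = m g cos θ + P sin θ.
Along the incline: P cos θ + μ_s N = m g sin θ, i.e. P cos θ + μ_s (m g cos θ + P sin θ) = m g sin θ.
Solving, P (cos θ + μ_s sin θ) = m g (sin θ − μ_s cos θ), so P = 991×0.2489/1.011 = 244 N.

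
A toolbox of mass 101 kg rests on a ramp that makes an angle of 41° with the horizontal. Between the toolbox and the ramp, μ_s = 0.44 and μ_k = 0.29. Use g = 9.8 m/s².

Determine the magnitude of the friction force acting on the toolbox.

f ≈ 217 N (up the incline)

Perpendicular to the surface, N = m g cos θ = 101·9.8·cos 41° = 747 N.
For equilibrium along the incline, friction must balance the weight component: f = m g sin θ = 649.4 N up the slope.
Maximum static friction available: μ_s N = 0.44 × 747 = 328.7 N.
Since |649.4| > 328.7 N, static friction cannot hold it; the toolbox slides down the incline and kinetic friction applies: f = μ_k N = 0.29 × 747 = 217 N.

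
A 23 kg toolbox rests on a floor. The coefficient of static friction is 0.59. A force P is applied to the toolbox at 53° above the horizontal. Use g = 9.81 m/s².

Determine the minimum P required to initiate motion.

P ≈ 124 N

N = m g − P sin α (the pull lifts the toolbox).
At impending slip, P cos α = μ_s N = μ_s (m g − P sin α).
Solving: P (cos α + μ_s sin α) = μ_s m g → P = 0.59×226/(cos 53° + 0.59 sin 53°) = 133/1.073 = 124 N.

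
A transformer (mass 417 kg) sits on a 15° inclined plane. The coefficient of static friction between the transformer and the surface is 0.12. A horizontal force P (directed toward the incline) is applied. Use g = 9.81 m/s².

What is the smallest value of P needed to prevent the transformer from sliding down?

P_min ≈ 586 N

The transformer tends to slide down (tan θ > μ_s), so at the point of impending slip friction acts up-slope at its limit: f = μ_s N.
Perpendicular to the incline: N = m g cos θ + P sin θ.
Along the incline: P cos θ + μ_s N = m g sin θ, i.e. P cos θ + μ_s (m g cos θ + P sin θ) = m g sin θ.
Solving, P (cos θ + μ_s sin θ) = m g (sin θ − μ_s cos θ), so P = 4090×0.1429/0.997 = 586 N.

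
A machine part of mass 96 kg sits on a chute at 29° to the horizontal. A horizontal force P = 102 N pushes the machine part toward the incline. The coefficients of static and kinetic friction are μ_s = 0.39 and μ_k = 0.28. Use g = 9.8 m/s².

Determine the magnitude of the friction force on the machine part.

f ≈ 244 N (up the incline)

Normal direction: N = m g cos θ + P sin θ = 872.3 N.
Parallel to the incline: P cos θ − m g sin θ = 89.21 − 456.1 = -366.9 N; the friction needed to balance this is 366.9 N acting up the slope.
Maximum static friction: μ_s N = 0.39 × 872.3 = 340.2 N.
The required 366.9 N exceeds the static limit, so the machine part slides down-slope and f = μ_k N = 0.28×872.3 = 244 N.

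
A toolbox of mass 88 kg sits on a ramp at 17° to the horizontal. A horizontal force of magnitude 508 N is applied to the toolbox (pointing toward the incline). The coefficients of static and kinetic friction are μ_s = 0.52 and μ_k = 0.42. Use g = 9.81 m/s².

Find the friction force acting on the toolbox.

f ≈ 233 N (down the incline)

Normal direction: N = m g cos θ + P sin θ = 974.1 N.
Along the incline, the net driving force (taking up-slope positive) is P cos θ − m g sin θ = 485.8 − 252.4 = 233.4 N, so equilibrium requires friction f = -233.4 N (down-slope).
Maximum static friction: μ_s N = 0.52 × 974.1 = 506.5 N.
Since 233.4 N is within the 506.5 N limit, the toolbox stays put and friction is exactly 233 N.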